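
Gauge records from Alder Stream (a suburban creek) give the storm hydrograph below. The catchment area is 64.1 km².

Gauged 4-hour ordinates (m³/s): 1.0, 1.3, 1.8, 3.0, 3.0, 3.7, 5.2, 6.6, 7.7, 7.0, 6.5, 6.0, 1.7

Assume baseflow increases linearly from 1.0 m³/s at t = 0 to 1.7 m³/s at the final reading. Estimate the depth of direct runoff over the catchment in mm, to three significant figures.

Direct runoff: 0.00, 0.24, 0.68, 1.82, 1.77, 2.41, 3.85, 5.19, 6.23, 5.47, 4.92, 4.36, 0.00 m³/s; ΣQ_DR = 36.95 m³/s.
V = ΣQ_DR · Δt = 36.95 × 14400 s = 5.321 × 10^5 m³.
Over A = 64.1 km², depth = V / A = 8.30 mm.

d ≈ 8.30 mm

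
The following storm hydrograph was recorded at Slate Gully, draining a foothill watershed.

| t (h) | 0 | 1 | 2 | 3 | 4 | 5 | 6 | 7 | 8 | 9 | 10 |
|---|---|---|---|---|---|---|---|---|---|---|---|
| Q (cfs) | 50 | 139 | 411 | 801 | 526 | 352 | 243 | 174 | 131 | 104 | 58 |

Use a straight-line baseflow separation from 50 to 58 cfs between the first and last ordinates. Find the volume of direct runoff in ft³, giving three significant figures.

Direct-runoff ordinates (Q − Q_b): 0.00, 88.20, 359.40, 748.60, 472.80, 298.00, 188.20, 118.40, 74.60, 46.80, 0.00 cfs.
ΣQ_DR = 2395 cfs.
With Δt = 1 h = 3600 s, V = ΣQ_DR · Δt = 2395 × 3600 = 8.62 × 10^6 ft³.

V ≈ 8.62 × 10^6 ft³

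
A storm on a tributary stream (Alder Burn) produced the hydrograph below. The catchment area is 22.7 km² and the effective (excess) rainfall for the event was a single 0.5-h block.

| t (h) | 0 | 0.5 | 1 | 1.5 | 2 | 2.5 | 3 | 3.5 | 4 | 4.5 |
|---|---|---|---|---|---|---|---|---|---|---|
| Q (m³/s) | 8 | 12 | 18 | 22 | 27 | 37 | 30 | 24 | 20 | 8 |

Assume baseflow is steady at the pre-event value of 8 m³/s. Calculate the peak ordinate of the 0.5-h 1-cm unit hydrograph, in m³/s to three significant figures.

U_p ≈ 29.0 m³/s

Direct runoff: 0.0, 4.0, 10.0, 14.0, 19.0, 29.0, 22.0, 16.0, 12.0, 0.0 m³/s; ΣQ_DR = 126.0 m³/s, peak = 29.0 m³/s.
Runoff depth d = ΣQ_DR·Δt / A = 126.0 × 1800 / (22.7 km²) = 9.991 mm.
The 1-cm UH is the DRH scaled by (10 mm)/d, so U_p = 29.0 × 10/9.991 = 29.0 m³/s.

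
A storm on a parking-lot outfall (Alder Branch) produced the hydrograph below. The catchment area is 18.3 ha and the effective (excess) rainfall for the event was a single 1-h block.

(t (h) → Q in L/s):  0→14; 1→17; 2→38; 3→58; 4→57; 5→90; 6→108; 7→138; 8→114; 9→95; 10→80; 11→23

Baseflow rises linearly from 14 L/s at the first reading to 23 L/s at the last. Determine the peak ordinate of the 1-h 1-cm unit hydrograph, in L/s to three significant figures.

U_p ≈ 98.6 L/s

Direct runoff: 0.00, 2.18, 22.36, 41.55, 39.73, 71.91, 89.09, 118.27, 93.45, 73.64, 57.82, 0.00 L/s; ΣQ_DR = 610.0 L/s, peak = 118.27 L/s.
Runoff depth d = ΣQ_DR·Δt / A = 610.0 × 3600 / (18.3 ha) = 12.00 mm.
The 1-cm UH is the DRH scaled by (10 mm)/d, so U_p = 118.27 × 10/12.00 = 98.6 L/s.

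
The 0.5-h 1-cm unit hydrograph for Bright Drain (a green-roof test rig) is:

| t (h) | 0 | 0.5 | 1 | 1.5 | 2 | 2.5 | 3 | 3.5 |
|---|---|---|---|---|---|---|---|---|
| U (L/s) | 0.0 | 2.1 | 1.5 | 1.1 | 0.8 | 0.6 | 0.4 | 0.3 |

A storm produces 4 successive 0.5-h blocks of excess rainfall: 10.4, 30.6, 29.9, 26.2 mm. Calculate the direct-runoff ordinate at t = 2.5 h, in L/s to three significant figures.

By discrete convolution, Q_j = Σ (P_i / 10 mm) · U_{j−i}.
At t = 2.5 h (j=5): Q = (10.4/10)·0.6 + (30.6/10)·0.8 + (29.9/10)·1.1 + (26.2/10)·1.5 = 10.3 L/s.

Q ≈ 10.3 L/s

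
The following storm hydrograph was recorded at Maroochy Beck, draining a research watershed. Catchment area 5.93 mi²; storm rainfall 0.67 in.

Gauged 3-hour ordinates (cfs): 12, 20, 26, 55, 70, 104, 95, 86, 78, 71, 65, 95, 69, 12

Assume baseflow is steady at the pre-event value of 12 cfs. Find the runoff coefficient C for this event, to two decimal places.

ΣQ_DR = 690.0 cfs; V = ΣQ_DR·Δt = 7.452 × 10^6 ft³.
Runoff depth d = V / A = 0.5409 in.
C = d / P = 0.5409 / 0.67 = 0.81.

C ≈ 0.81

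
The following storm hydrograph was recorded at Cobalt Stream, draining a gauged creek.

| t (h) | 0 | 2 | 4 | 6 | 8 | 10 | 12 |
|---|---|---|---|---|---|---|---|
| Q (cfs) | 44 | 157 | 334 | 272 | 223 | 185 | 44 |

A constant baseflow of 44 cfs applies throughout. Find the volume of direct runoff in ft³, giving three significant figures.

Direct-runoff ordinates (Q − Q_b): 0.0, 113.0, 290.0, 228.0, 179.0, 141.0, 0.0 cfs.
ΣQ_DR = 951.0 cfs.
With Δt = 2 h = 7200 s, V = ΣQ_DR · Δt = 951.0 × 7200 = 6.85 × 10^6 ft³.

V ≈ 6.85 × 10^6 ft³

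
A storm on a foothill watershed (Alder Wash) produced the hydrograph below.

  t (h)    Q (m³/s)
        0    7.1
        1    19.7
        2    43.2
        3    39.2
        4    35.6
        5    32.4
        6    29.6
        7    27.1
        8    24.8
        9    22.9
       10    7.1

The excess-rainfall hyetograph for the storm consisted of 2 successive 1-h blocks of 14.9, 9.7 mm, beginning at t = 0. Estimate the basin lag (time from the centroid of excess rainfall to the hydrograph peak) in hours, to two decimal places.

t_L ≈ 1.11 h

Centroid of excess rainfall: t_c = Σ P_i·t̄_i / ΣP_i = 0.8943 h (block centres at 0.5, 1.5 h).
Hydrograph peak occurs at t = 2 h, so basin lag t_L = 2 − 0.8943 = 1.11 h.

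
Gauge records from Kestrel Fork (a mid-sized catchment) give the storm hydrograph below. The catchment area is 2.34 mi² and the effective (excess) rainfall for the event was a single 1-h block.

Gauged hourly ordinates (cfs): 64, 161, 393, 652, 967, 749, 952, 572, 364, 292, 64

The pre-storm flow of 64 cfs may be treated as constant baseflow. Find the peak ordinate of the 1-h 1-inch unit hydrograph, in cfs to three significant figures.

U_p ≈ 301 cfs

Direct runoff: 0.0, 97.0, 329.0, 588.0, 903.0, 685.0, 888.0, 508.0, 300.0, 228.0, 0.0 cfs; ΣQ_DR = 4526 cfs, peak = 903.0 cfs.
Runoff depth d = ΣQ_DR·Δt / A = 4526 × 3600 / (2.34 mi²) = 2.997 in.
The 1-inch UH is the DRH scaled by (1 in)/d, so U_p = 903.0 × 1/2.997 = 301 cfs.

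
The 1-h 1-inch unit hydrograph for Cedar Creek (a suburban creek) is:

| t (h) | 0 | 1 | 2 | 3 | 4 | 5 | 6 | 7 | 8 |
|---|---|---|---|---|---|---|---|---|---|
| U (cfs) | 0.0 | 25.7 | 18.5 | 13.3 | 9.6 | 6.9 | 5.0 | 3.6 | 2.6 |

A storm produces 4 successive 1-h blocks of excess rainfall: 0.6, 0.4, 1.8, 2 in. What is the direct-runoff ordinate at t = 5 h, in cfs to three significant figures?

By discrete convolution, Q_j = Σ (P_i / 1 in) · U_{j−i}.
At t = 5 h (j=5): Q = (0.6/1)·6.9 + (0.4/1)·9.6 + (1.8/1)·13.3 + (2/1)·18.5 = 68.9 cfs.

Q ≈ 68.9 cfs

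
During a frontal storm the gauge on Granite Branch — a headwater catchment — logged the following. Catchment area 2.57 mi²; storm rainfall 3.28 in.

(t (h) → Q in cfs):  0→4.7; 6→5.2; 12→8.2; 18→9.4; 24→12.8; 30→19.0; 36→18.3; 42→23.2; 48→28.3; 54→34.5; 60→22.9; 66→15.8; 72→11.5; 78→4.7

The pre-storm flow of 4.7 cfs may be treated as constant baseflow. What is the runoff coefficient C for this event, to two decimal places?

C ≈ 0.17

ΣQ_DR = 152.7 cfs; V = ΣQ_DR·Δt = 3.298 × 10^6 ft³.
Runoff depth d = V / A = 0.5524 in.
C = d / P = 0.5524 / 3.28 = 0.17.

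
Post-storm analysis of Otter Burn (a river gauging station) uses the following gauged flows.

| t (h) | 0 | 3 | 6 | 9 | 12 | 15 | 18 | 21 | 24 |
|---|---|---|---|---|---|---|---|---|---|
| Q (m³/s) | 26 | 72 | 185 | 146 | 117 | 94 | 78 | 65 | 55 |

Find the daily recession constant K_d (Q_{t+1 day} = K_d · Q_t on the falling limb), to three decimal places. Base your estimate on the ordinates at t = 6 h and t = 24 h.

Between t = 6 h and t = 24 h the flow falls from 185 to 55 m³/s over 6×3 h = 18 h.
Per-interval ratio K = (55/185)^(1/6) = 0.8170; K_d = K^(24/3) = 0.198.

K_d ≈ 0.198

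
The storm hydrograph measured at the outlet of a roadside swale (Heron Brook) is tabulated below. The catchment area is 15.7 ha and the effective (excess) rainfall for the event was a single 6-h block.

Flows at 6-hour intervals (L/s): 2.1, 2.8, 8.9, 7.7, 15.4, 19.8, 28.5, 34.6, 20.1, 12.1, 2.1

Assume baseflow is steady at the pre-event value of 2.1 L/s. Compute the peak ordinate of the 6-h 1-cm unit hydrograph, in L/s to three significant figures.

U_p ≈ 18.0 L/s

Direct runoff: 0.0, 0.7, 6.8, 5.6, 13.3, 17.7, 26.4, 32.5, 18.0, 10.0, 0.0 L/s; ΣQ_DR = 131.0 L/s, peak = 32.5 L/s.
Runoff depth d = ΣQ_DR·Δt / A = 131.0 × 21600 / (15.7 ha) = 18.02 mm.
The 1-cm UH is the DRH scaled by (10 mm)/d, so U_p = 32.5 × 10/18.02 = 18.0 L/s.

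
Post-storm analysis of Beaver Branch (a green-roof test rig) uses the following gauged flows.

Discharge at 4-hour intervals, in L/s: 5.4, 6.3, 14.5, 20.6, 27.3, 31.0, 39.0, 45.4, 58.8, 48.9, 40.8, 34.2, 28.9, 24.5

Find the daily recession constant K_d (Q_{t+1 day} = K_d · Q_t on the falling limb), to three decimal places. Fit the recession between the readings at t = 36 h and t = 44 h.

K_d ≈ 0.342

Between t = 36 h and t = 44 h the flow falls from 48.9 to 34.2 L/s over 2×4 h = 8 h.
Per-interval ratio K = (34.2/48.9)^(1/2) = 0.8363; K_d = K^(24/4) = 0.342.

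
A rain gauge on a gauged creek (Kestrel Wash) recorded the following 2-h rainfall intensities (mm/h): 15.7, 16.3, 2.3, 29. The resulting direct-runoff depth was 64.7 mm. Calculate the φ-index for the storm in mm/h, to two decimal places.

φ ≈ 9.55 mm/h

Only the 3 blocks with intensity above φ contribute runoff: 15.7, 16.3, 29 mm/h.
Σ(I−φ)·Δt = d  ⇒  (15.7+16.3+29 − 3φ)·2 = 64.7
φ = (61.00 − 64.7/2) / 3 = 9.55 mm/h.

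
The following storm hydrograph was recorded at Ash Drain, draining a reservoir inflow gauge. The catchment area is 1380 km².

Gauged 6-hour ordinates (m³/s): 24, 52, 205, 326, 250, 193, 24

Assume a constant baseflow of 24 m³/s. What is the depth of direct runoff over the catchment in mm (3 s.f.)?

d ≈ 14.2 mm

Direct runoff: 0.0, 28.0, 181.0, 302.0, 226.0, 169.0, 0.0 m³/s; ΣQ_DR = 906.0 m³/s.
V = ΣQ_DR · Δt = 906.0 × 21600 s = 1.957 × 10^7 m³.
Over A = 1380 km², depth = V / A = 14.2 mm.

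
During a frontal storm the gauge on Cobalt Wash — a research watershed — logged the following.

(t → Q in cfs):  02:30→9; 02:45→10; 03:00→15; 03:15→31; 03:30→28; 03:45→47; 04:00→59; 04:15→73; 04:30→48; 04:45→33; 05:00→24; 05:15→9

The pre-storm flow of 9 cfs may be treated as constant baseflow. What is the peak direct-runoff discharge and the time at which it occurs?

Subtracting baseflow gives direct-runoff ordinates: 0.0, 1.0, 6.0, 22.0, 19.0, 38.0, 50.0, 64.0, 39.0, 24.0, 15.0, 0.0 cfs.
The maximum is 64.0 cfs, occurring at the reading for t = 04:15.

Q_p = 64.0 cfs at t = 04:15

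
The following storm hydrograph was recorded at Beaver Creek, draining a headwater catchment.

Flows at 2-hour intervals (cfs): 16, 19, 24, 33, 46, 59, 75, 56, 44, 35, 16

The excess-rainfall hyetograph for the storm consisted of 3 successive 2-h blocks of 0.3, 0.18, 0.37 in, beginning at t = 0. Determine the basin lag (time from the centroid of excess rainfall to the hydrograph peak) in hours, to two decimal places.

Centroid of excess rainfall: t_c = Σ P_i·t̄_i / ΣP_i = 3.1647 h (block centres at 1, 3, 5 h).
Hydrograph peak occurs at t = 12 h, so basin lag t_L = 12 − 3.1647 = 8.84 h.

t_L ≈ 8.84 h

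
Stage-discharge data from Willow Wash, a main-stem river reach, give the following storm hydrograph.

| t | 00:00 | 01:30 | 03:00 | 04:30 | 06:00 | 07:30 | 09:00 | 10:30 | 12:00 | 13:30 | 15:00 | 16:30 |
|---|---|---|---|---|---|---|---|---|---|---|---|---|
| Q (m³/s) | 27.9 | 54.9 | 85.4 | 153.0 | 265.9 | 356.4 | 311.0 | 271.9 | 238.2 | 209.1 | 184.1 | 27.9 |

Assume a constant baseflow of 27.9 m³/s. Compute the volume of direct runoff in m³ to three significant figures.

V ≈ 9.99 × 10^6 m³

Direct-runoff ordinates (Q − Q_b): 0.0, 27.0, 57.5, 125.1, 238.0, 328.5, 283.1, 244.0, 210.3, 181.2, 156.2, 0.0 m³/s.
ΣQ_DR = 1851 m³/s.
With Δt = 1.5 h = 5400 s, V = ΣQ_DR · Δt = 1851 × 5400 = 9.99 × 10^6 m³.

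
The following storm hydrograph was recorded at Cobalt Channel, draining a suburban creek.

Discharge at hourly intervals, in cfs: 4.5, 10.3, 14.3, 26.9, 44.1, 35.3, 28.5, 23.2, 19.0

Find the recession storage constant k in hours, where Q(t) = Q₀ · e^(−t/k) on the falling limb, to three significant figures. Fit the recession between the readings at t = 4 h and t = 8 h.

k ≈ 4.75 h

On the falling limb, Q drops from 44.1 to 19.0 cfs between t = 4 h and t = 8 h (Δt = 4 h).
k = −Δt / ln(Q₂/Q₁) = −4 / ln(19.0/44.1) = 4.75 h.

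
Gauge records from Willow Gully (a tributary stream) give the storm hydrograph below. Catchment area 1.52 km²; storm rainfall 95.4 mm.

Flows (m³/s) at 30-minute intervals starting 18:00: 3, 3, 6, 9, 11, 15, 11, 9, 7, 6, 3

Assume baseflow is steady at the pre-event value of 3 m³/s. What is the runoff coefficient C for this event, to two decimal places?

ΣQ_DR = 50.00 m³/s; V = ΣQ_DR·Δt = 90000 m³.
Runoff depth d = V / A = 59.21 mm.
C = d / P = 59.21 / 95.4 = 0.62.

C ≈ 0.62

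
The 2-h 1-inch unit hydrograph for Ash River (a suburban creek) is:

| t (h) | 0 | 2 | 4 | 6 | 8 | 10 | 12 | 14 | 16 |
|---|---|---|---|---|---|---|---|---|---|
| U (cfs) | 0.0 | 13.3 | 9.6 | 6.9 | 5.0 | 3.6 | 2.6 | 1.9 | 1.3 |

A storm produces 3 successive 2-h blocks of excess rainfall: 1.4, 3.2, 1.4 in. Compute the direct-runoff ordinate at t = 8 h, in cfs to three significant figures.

Q ≈ 42.5 cfs

By discrete convolution, Q_j = Σ (P_i / 1 in) · U_{j−i}.
At t = 8 h (j=4): Q = (1.4/1)·5.0 + (3.2/1)·6.9 + (1.4/1)·9.6 = 42.5 cfs.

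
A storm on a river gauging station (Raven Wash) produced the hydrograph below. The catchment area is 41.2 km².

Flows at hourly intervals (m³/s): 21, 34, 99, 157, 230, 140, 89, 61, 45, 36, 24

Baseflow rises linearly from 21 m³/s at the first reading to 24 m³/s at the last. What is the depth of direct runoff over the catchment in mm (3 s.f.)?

d ≈ 60.2 mm

Direct runoff: 0.00, 12.70, 77.40, 135.10, 207.80, 117.50, 66.20, 37.90, 21.60, 12.30, 0.00 m³/s; ΣQ_DR = 688.5 m³/s.
V = ΣQ_DR · Δt = 688.5 × 3600 s = 2.479 × 10^6 m³.
Over A = 41.2 km², depth = V / A = 60.2 mm.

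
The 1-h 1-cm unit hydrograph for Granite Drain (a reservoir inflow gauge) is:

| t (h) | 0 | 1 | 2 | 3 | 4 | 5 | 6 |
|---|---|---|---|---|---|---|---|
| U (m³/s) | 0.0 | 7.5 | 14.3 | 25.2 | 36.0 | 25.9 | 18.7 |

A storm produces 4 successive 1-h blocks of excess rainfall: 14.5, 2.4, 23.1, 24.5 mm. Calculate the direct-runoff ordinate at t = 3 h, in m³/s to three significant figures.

Q ≈ 57.3 m³/s

By discrete convolution, Q_j = Σ (P_i / 10 mm) · U_{j−i}.
At t = 3 h (j=3): Q = (14.5/10)·25.2 + (2.4/10)·14.3 + (23.1/10)·7.5 + (24.5/10)·0.0 = 57.3 m³/s.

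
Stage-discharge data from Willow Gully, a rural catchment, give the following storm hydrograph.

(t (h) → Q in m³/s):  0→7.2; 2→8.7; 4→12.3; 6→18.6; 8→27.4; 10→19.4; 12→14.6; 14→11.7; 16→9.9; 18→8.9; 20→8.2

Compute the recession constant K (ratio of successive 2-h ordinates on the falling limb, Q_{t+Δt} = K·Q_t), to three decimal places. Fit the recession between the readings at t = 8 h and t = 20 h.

K ≈ 0.818

Using the recession-limb readings at t = 8 h and t = 20 h: Q falls from 27.4 to 8.2 m³/s over 6 intervals.
K = (Q₂/Q₁)^(1/6) = (8.2/27.4)^(1/6) = 0.818.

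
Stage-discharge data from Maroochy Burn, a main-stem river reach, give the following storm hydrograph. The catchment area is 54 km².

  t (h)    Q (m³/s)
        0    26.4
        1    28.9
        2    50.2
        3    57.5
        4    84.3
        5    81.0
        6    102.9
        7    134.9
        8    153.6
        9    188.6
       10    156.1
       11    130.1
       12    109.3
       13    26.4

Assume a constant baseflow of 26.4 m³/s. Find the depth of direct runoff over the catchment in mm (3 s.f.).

Direct runoff: 0.0, 2.5, 23.8, 31.1, 57.9, 54.6, 76.5, 108.5, 127.2, 162.2, 129.7, 103.7, 82.9, 0.0 m³/s; ΣQ_DR = 960.6 m³/s.
V = ΣQ_DR · Δt = 960.6 × 3600 s = 3.458 × 10^6 m³.
Over A = 54 km², depth = V / A = 64.0 mm.

d ≈ 64.0 mm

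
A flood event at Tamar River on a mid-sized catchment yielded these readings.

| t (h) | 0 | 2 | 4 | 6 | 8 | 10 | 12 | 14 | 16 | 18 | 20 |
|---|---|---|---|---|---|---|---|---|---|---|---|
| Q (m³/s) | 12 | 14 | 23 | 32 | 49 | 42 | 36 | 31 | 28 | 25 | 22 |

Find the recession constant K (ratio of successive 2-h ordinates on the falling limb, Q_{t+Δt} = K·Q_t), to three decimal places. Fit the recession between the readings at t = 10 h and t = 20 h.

K ≈ 0.879

Using the recession-limb readings at t = 10 h and t = 20 h: Q falls from 42 to 22 m³/s over 5 intervals.
K = (Q₂/Q₁)^(1/5) = (22/42)^(1/5) = 0.879.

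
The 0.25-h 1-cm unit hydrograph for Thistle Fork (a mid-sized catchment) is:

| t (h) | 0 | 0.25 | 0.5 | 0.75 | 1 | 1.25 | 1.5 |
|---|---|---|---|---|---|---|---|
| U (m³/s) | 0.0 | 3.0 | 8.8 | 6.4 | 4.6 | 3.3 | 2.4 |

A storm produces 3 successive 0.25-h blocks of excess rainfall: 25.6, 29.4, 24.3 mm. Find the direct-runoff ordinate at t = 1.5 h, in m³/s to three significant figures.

Q ≈ 27.0 m³/s

By discrete convolution, Q_j = Σ (P_i / 10 mm) · U_{j−i}.
At t = 1.5 h (j=6): Q = (25.6/10)·2.4 + (29.4/10)·3.3 + (24.3/10)·4.6 = 27.0 m³/s.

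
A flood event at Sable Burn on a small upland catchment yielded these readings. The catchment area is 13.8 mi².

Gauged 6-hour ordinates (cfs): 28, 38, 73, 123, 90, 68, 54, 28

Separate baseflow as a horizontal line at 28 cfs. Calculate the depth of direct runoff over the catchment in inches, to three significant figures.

Direct runoff: 0.0, 10.0, 45.0, 95.0, 62.0, 40.0, 26.0, 0.0 cfs; ΣQ_DR = 278.0 cfs.
V = ΣQ_DR · Δt = 278.0 × 21600 s = 6.005 × 10^6 ft³.
Over A = 13.8 mi², depth = V / A = 0.187 in.

d ≈ 0.187 in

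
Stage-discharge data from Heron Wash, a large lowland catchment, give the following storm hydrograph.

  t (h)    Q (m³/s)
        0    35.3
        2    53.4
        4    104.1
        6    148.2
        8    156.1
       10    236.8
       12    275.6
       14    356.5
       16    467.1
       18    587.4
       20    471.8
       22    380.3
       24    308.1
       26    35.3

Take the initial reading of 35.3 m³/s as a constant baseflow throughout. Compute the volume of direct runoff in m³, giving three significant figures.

V ≈ 2.25 × 10^7 m³

Direct-runoff ordinates (Q − Q_b): 0.0, 18.1, 68.8, 112.9, 120.8, 201.5, 240.3, 321.2, 431.8, 552.1, 436.5, 345.0, 272.8, 0.0 m³/s.
ΣQ_DR = 3122 m³/s.
With Δt = 2 h = 7200 s, V = ΣQ_DR · Δt = 3122 × 7200 = 2.25 × 10^7 m³.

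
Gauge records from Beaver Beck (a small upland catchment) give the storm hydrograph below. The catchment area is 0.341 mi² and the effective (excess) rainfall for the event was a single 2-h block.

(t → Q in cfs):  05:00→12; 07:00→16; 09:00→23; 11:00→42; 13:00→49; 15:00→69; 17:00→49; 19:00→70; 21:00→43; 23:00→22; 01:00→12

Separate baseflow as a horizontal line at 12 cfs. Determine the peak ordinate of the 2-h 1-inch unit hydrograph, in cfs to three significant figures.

U_p ≈ 23.2 cfs

Direct runoff: 0.0, 4.0, 11.0, 30.0, 37.0, 57.0, 37.0, 58.0, 31.0, 10.0, 0.0 cfs; ΣQ_DR = 275.0 cfs, peak = 58.0 cfs.
Runoff depth d = ΣQ_DR·Δt / A = 275.0 × 7200 / (0.341 mi²) = 2.499 in.
The 1-inch UH is the DRH scaled by (1 in)/d, so U_p = 58.0 × 1/2.499 = 23.2 cfs.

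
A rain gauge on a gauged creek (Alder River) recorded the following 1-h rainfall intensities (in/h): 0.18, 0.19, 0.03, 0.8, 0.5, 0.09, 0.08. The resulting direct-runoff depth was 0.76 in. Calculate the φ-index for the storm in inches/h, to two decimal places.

Only the 2 blocks with intensity above φ contribute runoff: 0.8, 0.5 in/h.
Σ(I−φ)·Δt = d  ⇒  (0.8+0.5 − 2φ)·1 = 0.76
φ = (1.300 − 0.76/1) / 2 = 0.27 in/h.

φ ≈ 0.27 in/h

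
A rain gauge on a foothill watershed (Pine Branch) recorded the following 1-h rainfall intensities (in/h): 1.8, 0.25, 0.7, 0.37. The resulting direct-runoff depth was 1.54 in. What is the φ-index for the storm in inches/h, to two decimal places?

φ ≈ 0.48 in/h

Only the 2 blocks with intensity above φ contribute runoff: 1.8, 0.7 in/h.
Σ(I−φ)·Δt = d  ⇒  (1.8+0.7 − 2φ)·1 = 1.54
φ = (2.500 − 1.54/1) / 2 = 0.48 in/h.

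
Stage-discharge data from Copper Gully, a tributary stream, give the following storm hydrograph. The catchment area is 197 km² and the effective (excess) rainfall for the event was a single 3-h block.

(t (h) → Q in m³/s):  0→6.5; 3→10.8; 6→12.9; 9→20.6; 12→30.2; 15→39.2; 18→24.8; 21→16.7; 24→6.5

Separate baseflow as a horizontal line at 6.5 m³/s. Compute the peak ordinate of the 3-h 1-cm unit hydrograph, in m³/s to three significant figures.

U_p ≈ 54.4 m³/s

Direct runoff: 0.0, 4.3, 6.4, 14.1, 23.7, 32.7, 18.3, 10.2, 0.0 m³/s; ΣQ_DR = 109.7 m³/s, peak = 32.7 m³/s.
Runoff depth d = ΣQ_DR·Δt / A = 109.7 × 10800 / (197 km²) = 6.014 mm.
The 1-cm UH is the DRH scaled by (10 mm)/d, so U_p = 32.7 × 10/6.014 = 54.4 m³/s.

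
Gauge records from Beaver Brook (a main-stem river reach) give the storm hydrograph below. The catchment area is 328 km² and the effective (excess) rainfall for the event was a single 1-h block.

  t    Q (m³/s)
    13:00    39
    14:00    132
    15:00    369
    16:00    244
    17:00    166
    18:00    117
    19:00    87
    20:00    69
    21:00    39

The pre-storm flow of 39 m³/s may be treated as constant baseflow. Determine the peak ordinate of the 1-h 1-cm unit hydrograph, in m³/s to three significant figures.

U_p ≈ 330 m³/s

Direct runoff: 0.0, 93.0, 330.0, 205.0, 127.0, 78.0, 48.0, 30.0, 0.0 m³/s; ΣQ_DR = 911.0 m³/s, peak = 330.0 m³/s.
Runoff depth d = ΣQ_DR·Δt / A = 911.0 × 3600 / (328 km²) = 9.999 mm.
The 1-cm UH is the DRH scaled by (10 mm)/d, so U_p = 330.0 × 10/9.999 = 330 m³/s.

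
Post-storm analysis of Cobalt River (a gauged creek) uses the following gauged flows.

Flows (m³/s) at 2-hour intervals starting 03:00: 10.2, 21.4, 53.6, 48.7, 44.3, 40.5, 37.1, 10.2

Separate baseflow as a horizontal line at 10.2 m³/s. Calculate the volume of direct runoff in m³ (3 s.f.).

Direct-runoff ordinates (Q − Q_b): 0.0, 11.2, 43.4, 38.5, 34.1, 30.3, 26.9, 0.0 m³/s.
ΣQ_DR = 184.4 m³/s.
With Δt = 2 h = 7200 s, V = ΣQ_DR · Δt = 184.4 × 7200 = 1.33 × 10^6 m³.

V ≈ 1.33 × 10^6 m³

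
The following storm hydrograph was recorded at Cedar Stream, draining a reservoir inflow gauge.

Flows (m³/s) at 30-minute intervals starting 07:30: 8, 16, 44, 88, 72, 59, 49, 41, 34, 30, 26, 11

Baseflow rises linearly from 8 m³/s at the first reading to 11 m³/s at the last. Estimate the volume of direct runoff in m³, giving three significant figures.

Direct-runoff ordinates (Q − Q_b): 0.00, 7.73, 35.45, 79.18, 62.91, 49.64, 39.36, 31.09, 23.82, 19.55, 15.27, 0.00 m³/s.
ΣQ_DR = 364.0 m³/s.
With Δt = 0.5 h = 1800 s, V = ΣQ_DR · Δt = 364.0 × 1800 = 6.55 × 10^5 m³.

V ≈ 6.55 × 10^5 m³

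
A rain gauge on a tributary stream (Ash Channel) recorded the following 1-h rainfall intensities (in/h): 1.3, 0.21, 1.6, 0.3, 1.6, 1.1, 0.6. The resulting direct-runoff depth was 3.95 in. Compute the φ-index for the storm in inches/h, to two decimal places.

φ ≈ 0.45 in/h

Only the 5 blocks with intensity above φ contribute runoff: 1.3, 1.6, 1.6, 1.1, 0.6 in/h.
Σ(I−φ)·Δt = d  ⇒  (1.3+1.6+1.6+1.1+0.6 − 5φ)·1 = 3.95
φ = (6.200 − 3.95/1) / 5 = 0.45 in/h.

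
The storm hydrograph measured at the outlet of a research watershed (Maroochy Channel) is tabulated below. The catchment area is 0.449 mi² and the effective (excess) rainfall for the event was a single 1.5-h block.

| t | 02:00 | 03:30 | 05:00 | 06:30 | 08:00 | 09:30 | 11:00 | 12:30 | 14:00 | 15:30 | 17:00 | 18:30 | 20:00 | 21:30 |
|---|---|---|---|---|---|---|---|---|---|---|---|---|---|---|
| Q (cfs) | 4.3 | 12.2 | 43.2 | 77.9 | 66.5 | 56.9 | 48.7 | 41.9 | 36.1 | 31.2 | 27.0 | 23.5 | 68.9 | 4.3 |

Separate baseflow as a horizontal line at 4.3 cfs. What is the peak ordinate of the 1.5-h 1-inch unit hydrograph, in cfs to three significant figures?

Direct runoff: 0.0, 7.9, 38.9, 73.6, 62.2, 52.6, 44.4, 37.6, 31.8, 26.9, 22.7, 19.2, 64.6, 0.0 cfs; ΣQ_DR = 482.4 cfs, peak = 73.6 cfs.
Runoff depth d = ΣQ_DR·Δt / A = 482.4 × 5400 / (0.449 mi²) = 2.497 in.
The 1-inch UH is the DRH scaled by (1 in)/d, so U_p = 73.6 × 1/2.497 = 29.5 cfs.

U_p ≈ 29.5 cfs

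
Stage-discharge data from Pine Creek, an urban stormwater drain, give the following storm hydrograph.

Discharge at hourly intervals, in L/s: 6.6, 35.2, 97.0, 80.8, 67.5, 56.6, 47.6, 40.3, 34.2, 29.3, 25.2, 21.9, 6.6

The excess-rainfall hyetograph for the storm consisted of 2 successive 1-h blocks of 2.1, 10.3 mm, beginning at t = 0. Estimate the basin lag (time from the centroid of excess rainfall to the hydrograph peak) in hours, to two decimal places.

t_L ≈ 0.67 h

Centroid of excess rainfall: t_c = Σ P_i·t̄_i / ΣP_i = 1.3306 h (block centres at 0.5, 1.5 h).
Hydrograph peak occurs at t = 2 h, so basin lag t_L = 2 − 1.3306 = 0.67 h.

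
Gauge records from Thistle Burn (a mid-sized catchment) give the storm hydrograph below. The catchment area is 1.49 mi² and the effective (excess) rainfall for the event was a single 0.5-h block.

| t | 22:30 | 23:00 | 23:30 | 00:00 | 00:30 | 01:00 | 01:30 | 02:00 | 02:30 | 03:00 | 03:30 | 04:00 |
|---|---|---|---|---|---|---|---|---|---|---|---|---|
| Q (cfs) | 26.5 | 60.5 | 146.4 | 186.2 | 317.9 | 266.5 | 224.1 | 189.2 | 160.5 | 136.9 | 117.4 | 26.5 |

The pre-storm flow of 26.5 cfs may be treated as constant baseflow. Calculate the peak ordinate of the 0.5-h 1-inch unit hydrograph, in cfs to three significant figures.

U_p ≈ 364 cfs

Direct runoff: 0.0, 34.0, 119.9, 159.7, 291.4, 240.0, 197.6, 162.7, 134.0, 110.4, 90.9, 0.0 cfs; ΣQ_DR = 1541 cfs, peak = 291.4 cfs.
Runoff depth d = ΣQ_DR·Δt / A = 1541 × 1800 / (1.49 mi²) = 0.8011 in.
The 1-inch UH is the DRH scaled by (1 in)/d, so U_p = 291.4 × 1/0.8011 = 364 cfs.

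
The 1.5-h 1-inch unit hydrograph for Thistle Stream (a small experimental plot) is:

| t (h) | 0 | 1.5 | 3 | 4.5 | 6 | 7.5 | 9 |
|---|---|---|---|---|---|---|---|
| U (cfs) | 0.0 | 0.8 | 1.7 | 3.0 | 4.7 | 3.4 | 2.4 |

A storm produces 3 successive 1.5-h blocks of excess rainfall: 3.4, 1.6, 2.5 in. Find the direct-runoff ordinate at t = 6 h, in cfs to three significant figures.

Q ≈ 25.0 cfs

By discrete convolution, Q_j = Σ (P_i / 1 in) · U_{j−i}.
At t = 6 h (j=4): Q = (3.4/1)·4.7 + (1.6/1)·3.0 + (2.5/1)·1.7 = 25.0 cfs.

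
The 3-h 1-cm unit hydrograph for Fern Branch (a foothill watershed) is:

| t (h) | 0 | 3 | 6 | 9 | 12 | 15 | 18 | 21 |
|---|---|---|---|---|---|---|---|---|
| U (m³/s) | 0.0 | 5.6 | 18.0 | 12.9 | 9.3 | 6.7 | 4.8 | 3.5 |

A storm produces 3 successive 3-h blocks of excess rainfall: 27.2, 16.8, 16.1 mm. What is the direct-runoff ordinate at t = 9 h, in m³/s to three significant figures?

Q ≈ 74.3 m³/s

By discrete convolution, Q_j = Σ (P_i / 10 mm) · U_{j−i}.
At t = 9 h (j=3): Q = (27.2/10)·12.9 + (16.8/10)·18.0 + (16.1/10)·5.6 = 74.3 m³/s.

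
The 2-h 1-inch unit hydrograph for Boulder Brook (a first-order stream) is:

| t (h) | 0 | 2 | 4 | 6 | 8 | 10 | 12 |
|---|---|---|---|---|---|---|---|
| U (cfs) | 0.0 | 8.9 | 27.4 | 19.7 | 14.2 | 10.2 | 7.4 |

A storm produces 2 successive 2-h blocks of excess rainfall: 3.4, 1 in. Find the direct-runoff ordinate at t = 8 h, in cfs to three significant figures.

Q ≈ 68.0 cfs

By discrete convolution, Q_j = Σ (P_i / 1 in) · U_{j−i}.
At t = 8 h (j=4): Q = (3.4/1)·14.2 + (1/1)·19.7 = 68.0 cfs.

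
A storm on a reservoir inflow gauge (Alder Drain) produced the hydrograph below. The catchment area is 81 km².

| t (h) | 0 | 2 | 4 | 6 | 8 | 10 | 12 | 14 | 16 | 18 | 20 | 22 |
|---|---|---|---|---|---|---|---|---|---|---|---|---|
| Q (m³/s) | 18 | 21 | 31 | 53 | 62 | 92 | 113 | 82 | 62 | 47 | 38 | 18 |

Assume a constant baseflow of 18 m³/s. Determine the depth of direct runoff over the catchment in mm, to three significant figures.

d ≈ 37.4 mm

Direct runoff: 0.0, 3.0, 13.0, 35.0, 44.0, 74.0, 95.0, 64.0, 44.0, 29.0, 20.0, 0.0 m³/s; ΣQ_DR = 421.0 m³/s.
V = ΣQ_DR · Δt = 421.0 × 7200 s = 3.031 × 10^6 m³.
Over A = 81 km², depth = V / A = 37.4 mm.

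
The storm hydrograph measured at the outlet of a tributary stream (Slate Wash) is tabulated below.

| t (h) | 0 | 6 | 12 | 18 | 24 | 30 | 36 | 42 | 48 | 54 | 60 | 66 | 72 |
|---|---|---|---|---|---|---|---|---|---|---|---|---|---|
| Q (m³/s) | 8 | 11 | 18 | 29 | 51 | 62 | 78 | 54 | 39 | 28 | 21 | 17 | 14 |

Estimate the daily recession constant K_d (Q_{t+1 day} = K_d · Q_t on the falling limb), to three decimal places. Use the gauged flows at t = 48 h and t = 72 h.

Between t = 48 h and t = 72 h the flow falls from 39 to 14 m³/s over 4×6 h = 24 h.
Per-interval ratio K = (14/39)^(1/4) = 0.7740; K_d = K^(24/6) = 0.359.

K_d ≈ 0.359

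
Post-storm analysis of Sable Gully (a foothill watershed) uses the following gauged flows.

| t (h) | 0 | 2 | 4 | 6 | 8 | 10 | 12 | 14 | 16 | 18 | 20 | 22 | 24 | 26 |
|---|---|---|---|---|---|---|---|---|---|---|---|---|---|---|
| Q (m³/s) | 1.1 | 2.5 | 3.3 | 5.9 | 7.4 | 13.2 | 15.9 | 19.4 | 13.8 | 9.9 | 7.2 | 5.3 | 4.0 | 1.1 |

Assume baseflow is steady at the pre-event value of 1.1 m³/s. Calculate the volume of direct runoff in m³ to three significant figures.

V ≈ 6.81 × 10^5 m³

Direct-runoff ordinates (Q − Q_b): 0.0, 1.4, 2.2, 4.8, 6.3, 12.1, 14.8, 18.3, 12.7, 8.8, 6.1, 4.2, 2.9, 0.0 m³/s.
ΣQ_DR = 94.60 m³/s.
With Δt = 2 h = 7200 s, V = ΣQ_DR · Δt = 94.60 × 7200 = 6.81 × 10^5 m³.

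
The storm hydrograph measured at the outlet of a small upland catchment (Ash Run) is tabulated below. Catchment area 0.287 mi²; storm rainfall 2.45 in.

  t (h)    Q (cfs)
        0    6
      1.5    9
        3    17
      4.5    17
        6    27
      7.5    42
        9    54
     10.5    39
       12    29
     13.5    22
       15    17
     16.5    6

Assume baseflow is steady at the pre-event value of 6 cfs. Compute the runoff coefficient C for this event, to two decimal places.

ΣQ_DR = 213.0 cfs; V = ΣQ_DR·Δt = 1.150 × 10^6 ft³.
Runoff depth d = V / A = 1.725 in.
C = d / P = 1.725 / 2.45 = 0.70.

C ≈ 0.70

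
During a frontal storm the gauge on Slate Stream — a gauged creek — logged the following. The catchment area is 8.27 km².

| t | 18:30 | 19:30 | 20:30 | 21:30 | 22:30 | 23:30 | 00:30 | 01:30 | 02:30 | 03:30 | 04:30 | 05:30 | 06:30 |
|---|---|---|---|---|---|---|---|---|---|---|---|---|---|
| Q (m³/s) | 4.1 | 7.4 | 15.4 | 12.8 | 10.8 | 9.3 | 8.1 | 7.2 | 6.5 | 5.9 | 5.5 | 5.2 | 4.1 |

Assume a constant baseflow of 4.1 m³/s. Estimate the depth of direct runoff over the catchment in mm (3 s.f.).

d ≈ 21.3 mm

Direct runoff: 0.0, 3.3, 11.3, 8.7, 6.7, 5.2, 4.0, 3.1, 2.4, 1.8, 1.4, 1.1, 0.0 m³/s; ΣQ_DR = 49.00 m³/s.
V = ΣQ_DR · Δt = 49.00 × 3600 s = 1.764 × 10^5 m³.
Over A = 8.27 km², depth = V / A = 21.3 mm.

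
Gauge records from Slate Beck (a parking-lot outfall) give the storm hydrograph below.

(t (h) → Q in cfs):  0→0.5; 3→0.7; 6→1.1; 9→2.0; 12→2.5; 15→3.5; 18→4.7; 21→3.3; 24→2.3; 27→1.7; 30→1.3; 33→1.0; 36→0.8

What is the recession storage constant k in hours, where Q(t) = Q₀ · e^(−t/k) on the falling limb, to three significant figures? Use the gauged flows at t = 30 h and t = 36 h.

k ≈ 12.4 h

On the falling limb, Q drops from 1.3 to 0.8 cfs between t = 30 h and t = 36 h (Δt = 6 h).
k = −Δt / ln(Q₂/Q₁) = −6 / ln(0.8/1.3) = 12.4 h.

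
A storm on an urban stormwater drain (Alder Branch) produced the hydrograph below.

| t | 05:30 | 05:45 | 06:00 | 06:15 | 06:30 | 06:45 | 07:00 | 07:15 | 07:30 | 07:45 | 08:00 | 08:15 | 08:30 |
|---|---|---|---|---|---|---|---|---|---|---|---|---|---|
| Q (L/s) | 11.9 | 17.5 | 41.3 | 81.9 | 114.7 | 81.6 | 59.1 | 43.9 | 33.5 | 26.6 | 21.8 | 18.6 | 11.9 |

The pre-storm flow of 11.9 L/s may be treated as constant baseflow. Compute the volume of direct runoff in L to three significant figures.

V ≈ 3.69 × 10^5 L

Direct-runoff ordinates (Q − Q_b): 0.0, 5.6, 29.4, 70.0, 102.8, 69.7, 47.2, 32.0, 21.6, 14.7, 9.9, 6.7, 0.0 L/s.
ΣQ_DR = 409.6 L/s.
With Δt = 0.25 h = 900 s, V = ΣQ_DR · Δt = 409.6 × 900 = 3.69 × 10^5 L.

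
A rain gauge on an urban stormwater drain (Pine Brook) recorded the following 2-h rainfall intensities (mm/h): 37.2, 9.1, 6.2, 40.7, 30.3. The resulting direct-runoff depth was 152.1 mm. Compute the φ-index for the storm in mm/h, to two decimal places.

φ ≈ 10.72 mm/h

Only the 3 blocks with intensity above φ contribute runoff: 37.2, 40.7, 30.3 mm/h.
Σ(I−φ)·Δt = d  ⇒  (37.2+40.7+30.3 − 3φ)·2 = 152.1
φ = (108.2 − 152.1/2) / 3 = 10.72 mm/h.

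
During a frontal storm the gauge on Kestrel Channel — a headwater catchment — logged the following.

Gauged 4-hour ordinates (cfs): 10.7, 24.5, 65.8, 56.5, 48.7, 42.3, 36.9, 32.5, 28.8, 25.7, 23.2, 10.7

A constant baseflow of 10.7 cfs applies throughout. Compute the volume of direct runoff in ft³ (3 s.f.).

Direct-runoff ordinates (Q − Q_b): 0.0, 13.8, 55.1, 45.8, 38.0, 31.6, 26.2, 21.8, 18.1, 15.0, 12.5, 0.0 cfs.
ΣQ_DR = 277.9 cfs.
With Δt = 4 h = 14400 s, V = ΣQ_DR · Δt = 277.9 × 14400 = 4.00 × 10^6 ft³.

V ≈ 4.00 × 10^6 ft³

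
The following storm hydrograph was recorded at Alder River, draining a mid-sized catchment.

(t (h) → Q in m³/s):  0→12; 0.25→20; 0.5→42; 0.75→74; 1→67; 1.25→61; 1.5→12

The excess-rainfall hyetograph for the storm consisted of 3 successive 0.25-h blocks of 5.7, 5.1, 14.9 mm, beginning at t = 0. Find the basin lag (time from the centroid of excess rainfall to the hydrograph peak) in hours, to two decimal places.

t_L ≈ 0.29 h

Centroid of excess rainfall: t_c = Σ P_i·t̄_i / ΣP_i = 0.4645 h (block centres at 0.125, 0.375, 0.625 h).
Hydrograph peak occurs at t = 0.75 h, so basin lag t_L = 0.75 − 0.4645 = 0.29 h.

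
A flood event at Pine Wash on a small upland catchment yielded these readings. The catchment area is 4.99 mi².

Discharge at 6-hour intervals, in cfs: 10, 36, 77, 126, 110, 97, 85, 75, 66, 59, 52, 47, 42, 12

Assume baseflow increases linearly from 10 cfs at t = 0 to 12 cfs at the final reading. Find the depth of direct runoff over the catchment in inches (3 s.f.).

d ≈ 1.38 in

Direct runoff: 0.00, 25.85, 66.69, 115.54, 99.38, 86.23, 74.08, 63.92, 54.77, 47.62, 40.46, 35.31, 30.15, 0.00 cfs; ΣQ_DR = 740.0 cfs.
V = ΣQ_DR · Δt = 740.0 × 21600 s = 1.598 × 10^7 ft³.
Over A = 4.99 mi², depth = V / A = 1.38 in.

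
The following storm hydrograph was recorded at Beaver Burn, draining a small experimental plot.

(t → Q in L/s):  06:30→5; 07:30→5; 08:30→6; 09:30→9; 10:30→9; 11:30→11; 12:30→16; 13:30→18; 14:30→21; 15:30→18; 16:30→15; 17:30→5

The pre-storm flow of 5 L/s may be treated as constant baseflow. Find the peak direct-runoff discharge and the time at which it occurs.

Subtracting baseflow gives direct-runoff ordinates: 0.0, 0.0, 1.0, 4.0, 4.0, 6.0, 11.0, 13.0, 16.0, 13.0, 10.0, 0.0 L/s.
The maximum is 16.0 L/s, occurring at the reading for t = 14:30.

Q_p = 16.0 L/s at t = 14:30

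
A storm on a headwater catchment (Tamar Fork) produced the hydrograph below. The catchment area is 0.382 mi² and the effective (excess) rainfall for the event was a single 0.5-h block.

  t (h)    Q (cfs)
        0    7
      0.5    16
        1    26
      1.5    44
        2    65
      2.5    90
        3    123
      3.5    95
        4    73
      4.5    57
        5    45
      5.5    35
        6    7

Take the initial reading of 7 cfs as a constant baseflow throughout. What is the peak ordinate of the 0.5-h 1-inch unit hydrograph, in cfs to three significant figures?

U_p ≈ 96.6 cfs

Direct runoff: 0.0, 9.0, 19.0, 37.0, 58.0, 83.0, 116.0, 88.0, 66.0, 50.0, 38.0, 28.0, 0.0 cfs; ΣQ_DR = 592.0 cfs, peak = 116.0 cfs.
Runoff depth d = ΣQ_DR·Δt / A = 592.0 × 1800 / (0.382 mi²) = 1.201 in.
The 1-inch UH is the DRH scaled by (1 in)/d, so U_p = 116.0 × 1/1.201 = 96.6 cfs.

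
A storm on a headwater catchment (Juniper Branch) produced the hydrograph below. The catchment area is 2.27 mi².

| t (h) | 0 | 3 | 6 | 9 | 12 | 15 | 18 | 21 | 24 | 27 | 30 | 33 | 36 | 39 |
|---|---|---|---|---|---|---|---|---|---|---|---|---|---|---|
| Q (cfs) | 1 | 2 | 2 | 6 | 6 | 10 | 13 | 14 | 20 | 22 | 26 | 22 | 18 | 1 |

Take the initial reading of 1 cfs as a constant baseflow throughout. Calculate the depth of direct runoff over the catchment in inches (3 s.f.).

d ≈ 0.305 in

Direct runoff: 0.0, 1.0, 1.0, 5.0, 5.0, 9.0, 12.0, 13.0, 19.0, 21.0, 25.0, 21.0, 17.0, 0.0 cfs; ΣQ_DR = 149.0 cfs.
V = ΣQ_DR · Δt = 149.0 × 10800 s = 1.609 × 10^6 ft³.
Over A = 2.27 mi², depth = V / A = 0.305 in.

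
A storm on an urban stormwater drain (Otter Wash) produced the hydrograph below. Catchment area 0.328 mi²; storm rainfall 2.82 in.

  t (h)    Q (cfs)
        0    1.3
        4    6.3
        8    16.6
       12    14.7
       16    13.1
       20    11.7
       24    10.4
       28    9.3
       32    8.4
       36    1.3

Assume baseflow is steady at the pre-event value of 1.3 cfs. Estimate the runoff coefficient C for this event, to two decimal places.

C ≈ 0.54

ΣQ_DR = 80.10 cfs; V = ΣQ_DR·Δt = 1.153 × 10^6 ft³.
Runoff depth d = V / A = 1.514 in.
C = d / P = 1.514 / 2.82 = 0.54.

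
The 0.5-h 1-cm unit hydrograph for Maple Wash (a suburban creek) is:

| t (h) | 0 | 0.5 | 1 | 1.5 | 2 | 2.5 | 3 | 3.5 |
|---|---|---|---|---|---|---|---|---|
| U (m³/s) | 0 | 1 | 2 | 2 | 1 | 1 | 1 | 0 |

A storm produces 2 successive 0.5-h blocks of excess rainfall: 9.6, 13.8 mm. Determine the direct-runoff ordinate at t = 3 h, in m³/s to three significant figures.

Q ≈ 2.34 m³/s

By discrete convolution, Q_j = Σ (P_i / 10 mm) · U_{j−i}.
At t = 3 h (j=6): Q = (9.6/10)·1 + (13.8/10)·1 = 2.34 m³/s.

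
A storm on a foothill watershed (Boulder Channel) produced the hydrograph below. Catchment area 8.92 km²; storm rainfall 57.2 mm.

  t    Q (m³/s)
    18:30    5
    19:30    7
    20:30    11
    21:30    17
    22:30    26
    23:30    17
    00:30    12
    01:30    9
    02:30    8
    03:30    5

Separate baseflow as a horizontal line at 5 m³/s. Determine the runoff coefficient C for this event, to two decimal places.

ΣQ_DR = 67.00 m³/s; V = ΣQ_DR·Δt = 2.412 × 10^5 m³.
Runoff depth d = V / A = 27.04 mm.
C = d / P = 27.04 / 57.2 = 0.47.

C ≈ 0.47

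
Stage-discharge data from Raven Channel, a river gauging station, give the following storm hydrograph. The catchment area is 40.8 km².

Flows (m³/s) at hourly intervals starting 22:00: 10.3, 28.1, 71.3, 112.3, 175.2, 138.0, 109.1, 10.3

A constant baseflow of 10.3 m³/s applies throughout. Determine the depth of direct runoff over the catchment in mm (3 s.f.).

Direct runoff: 0.0, 17.8, 61.0, 102.0, 164.9, 127.7, 98.8, 0.0 m³/s; ΣQ_DR = 572.2 m³/s.
V = ΣQ_DR · Δt = 572.2 × 3600 s = 2.060 × 10^6 m³.
Over A = 40.8 km², depth = V / A = 50.5 mm.

d ≈ 50.5 mm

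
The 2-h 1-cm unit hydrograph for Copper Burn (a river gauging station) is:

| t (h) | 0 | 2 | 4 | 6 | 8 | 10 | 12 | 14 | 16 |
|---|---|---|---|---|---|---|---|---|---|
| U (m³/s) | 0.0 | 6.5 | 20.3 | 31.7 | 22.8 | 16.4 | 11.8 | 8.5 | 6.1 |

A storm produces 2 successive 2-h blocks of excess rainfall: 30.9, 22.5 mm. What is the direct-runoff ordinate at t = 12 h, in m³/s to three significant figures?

By discrete convolution, Q_j = Σ (P_i / 10 mm) · U_{j−i}.
At t = 12 h (j=6): Q = (30.9/10)·11.8 + (22.5/10)·16.4 = 73.4 m³/s.

Q ≈ 73.4 m³/s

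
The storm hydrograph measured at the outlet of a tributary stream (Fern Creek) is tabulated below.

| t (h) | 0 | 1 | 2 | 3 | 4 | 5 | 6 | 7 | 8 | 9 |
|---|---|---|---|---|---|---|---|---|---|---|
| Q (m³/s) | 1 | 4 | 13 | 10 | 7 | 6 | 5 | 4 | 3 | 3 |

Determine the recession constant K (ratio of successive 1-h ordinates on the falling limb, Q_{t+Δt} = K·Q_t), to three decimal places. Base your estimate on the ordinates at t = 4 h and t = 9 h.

Using the recession-limb readings at t = 4 h and t = 9 h: Q falls from 7 to 3 m³/s over 5 intervals.
K = (Q₂/Q₁)^(1/5) = (3/7)^(1/5) = 0.844.

K ≈ 0.844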